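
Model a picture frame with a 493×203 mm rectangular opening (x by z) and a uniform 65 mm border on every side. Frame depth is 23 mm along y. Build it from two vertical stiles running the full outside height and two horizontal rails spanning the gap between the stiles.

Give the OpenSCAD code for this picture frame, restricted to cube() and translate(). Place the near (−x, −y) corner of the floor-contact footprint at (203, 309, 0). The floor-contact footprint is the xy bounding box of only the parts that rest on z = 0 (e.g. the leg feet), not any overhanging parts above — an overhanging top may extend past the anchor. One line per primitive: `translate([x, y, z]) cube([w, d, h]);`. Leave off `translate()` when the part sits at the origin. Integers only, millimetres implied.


translate([203, 309, 0]) cube([65, 23, 333]);
translate([761, 309, 0]) cube([65, 23, 333]);
translate([268, 309, 0]) cube([493, 23, 65]);
translate([268, 309, 268]) cube([493, 23, 65]);


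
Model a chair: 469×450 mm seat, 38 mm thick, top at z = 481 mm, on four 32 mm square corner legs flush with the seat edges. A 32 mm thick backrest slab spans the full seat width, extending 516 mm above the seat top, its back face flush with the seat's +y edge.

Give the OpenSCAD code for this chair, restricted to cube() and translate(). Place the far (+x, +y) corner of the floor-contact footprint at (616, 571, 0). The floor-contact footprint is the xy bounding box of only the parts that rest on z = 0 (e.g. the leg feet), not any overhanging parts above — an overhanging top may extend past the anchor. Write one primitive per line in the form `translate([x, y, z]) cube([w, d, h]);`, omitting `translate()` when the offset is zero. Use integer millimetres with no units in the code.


// leg_h = 481 - 38 = 443
translate([147, 121, 443]) cube([469, 450, 38]);
translate([147, 121, 0]) cube([32, 32, 443]);
translate([584, 121, 0]) cube([32, 32, 443]);
translate([147, 539, 0]) cube([32, 32, 443]);
translate([584, 539, 0]) cube([32, 32, 443]);
translate([147, 539, 481]) cube([469, 32, 516]);


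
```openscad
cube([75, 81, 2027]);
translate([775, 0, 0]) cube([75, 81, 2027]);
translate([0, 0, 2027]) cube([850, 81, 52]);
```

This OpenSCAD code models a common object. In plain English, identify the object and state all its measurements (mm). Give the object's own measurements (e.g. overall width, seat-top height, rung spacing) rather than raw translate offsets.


A door frame. The clear opening is 700 mm wide and 2027 mm high. Two 75 mm wide jambs, 81 mm deep, stand either side of the opening from the floor to the top of the opening. A 52 mm thick head sits across the top of both jambs, spanning the full outside width of the frame.


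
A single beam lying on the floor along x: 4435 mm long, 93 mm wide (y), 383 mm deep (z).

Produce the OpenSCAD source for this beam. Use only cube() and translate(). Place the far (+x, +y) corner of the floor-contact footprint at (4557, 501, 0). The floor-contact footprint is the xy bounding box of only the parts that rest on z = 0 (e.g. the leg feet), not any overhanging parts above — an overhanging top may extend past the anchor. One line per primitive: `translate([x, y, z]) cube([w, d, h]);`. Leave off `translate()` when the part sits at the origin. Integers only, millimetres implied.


translate([122, 408, 0]) cube([4435, 93, 383]);


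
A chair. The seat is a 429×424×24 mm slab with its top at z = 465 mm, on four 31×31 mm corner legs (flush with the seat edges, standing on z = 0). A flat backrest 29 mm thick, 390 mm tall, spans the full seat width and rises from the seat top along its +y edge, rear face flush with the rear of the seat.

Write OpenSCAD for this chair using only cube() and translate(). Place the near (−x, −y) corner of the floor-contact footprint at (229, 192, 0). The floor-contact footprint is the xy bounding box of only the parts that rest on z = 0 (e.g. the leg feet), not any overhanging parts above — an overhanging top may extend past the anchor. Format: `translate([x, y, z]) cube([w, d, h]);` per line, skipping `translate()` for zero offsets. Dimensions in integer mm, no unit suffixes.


// leg_h = 465 - 24 = 441
translate([229, 192, 441]) cube([429, 424, 24]);
translate([229, 192, 0]) cube([31, 31, 441]);
translate([627, 192, 0]) cube([31, 31, 441]);
translate([229, 585, 0]) cube([31, 31, 441]);
translate([627, 585, 0]) cube([31, 31, 441]);
translate([229, 587, 465]) cube([429, 29, 390]);


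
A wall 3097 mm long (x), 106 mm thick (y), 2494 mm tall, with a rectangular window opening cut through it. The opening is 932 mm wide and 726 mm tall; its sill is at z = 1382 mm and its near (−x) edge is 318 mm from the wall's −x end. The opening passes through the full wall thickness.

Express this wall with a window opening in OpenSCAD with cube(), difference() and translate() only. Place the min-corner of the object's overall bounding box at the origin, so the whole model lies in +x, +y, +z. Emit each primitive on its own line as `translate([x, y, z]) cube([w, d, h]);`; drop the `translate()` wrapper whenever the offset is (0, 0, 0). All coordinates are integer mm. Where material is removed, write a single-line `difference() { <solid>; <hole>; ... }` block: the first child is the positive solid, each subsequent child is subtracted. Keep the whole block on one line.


difference() { cube([3097, 106, 2494]); translate([318, 0, 1382]) cube([932, 106, 726]); }


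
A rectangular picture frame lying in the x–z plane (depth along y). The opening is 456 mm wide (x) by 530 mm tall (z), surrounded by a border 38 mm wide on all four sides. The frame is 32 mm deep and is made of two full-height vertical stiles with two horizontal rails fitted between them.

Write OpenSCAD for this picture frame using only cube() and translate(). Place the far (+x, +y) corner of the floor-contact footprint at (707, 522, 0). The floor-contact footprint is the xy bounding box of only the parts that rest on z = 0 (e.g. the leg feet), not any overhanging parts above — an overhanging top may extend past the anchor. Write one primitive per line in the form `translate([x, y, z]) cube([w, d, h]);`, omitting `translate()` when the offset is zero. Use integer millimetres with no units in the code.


translate([175, 490, 0]) cube([38, 32, 606]);
translate([669, 490, 0]) cube([38, 32, 606]);
translate([213, 490, 0]) cube([456, 32, 38]);
translate([213, 490, 568]) cube([456, 32, 38]);


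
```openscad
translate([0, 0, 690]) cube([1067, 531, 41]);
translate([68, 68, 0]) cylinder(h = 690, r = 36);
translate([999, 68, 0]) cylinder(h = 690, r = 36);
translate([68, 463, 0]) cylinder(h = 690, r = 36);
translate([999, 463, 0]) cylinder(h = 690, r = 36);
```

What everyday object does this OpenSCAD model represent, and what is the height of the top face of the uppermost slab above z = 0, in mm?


A table. The table height is 731 mm.

A 1067×531×41 slab sits at z = 690 on four Ø72 mm round legs — a table. The top surface is at 690 + 41 = 731 mm.


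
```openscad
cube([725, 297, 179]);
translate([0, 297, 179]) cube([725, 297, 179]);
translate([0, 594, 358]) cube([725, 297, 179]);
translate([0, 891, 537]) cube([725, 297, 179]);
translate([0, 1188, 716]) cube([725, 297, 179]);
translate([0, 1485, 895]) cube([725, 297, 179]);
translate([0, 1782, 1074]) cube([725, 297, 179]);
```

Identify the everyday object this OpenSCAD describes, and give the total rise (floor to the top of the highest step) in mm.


A staircase. The total rise is 1253 mm.

7 identical blocks, each offset up and back from the previous — a staircase. Each step is 179 mm tall and there are 7 of them, so the total rise is 7 × 179 = 1253 mm.


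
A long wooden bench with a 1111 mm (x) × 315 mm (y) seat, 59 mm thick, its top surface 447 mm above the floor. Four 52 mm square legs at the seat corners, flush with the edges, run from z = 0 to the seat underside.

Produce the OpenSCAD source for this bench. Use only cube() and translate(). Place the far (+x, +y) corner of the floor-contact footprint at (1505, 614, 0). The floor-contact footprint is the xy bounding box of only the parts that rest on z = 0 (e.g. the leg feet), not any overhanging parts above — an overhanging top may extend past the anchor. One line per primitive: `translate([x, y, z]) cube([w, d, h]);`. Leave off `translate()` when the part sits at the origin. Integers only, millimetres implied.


translate([394, 299, 388]) cube([1111, 315, 59]);
translate([394, 299, 0]) cube([52, 52, 388]);
translate([394, 562, 0]) cube([52, 52, 388]);
translate([1453, 299, 0]) cube([52, 52, 388]);
translate([1453, 562, 0]) cube([52, 52, 388]);


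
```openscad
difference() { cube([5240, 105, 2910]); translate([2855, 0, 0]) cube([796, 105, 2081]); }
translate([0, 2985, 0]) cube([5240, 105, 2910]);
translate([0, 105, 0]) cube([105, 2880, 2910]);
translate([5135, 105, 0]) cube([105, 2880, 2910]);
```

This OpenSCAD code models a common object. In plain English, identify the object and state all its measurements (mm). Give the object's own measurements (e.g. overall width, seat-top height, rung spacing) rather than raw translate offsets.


A single room: four walls, each 2910 mm tall and 105 mm thick, enclosing an outside footprint 5240×3090 mm (x × y), no floor or roof. The front and back walls (−y and +y sides) run the full x-width; the side walls fit between their inner faces. A door opening 796 mm wide and 2081 mm tall is cut through the front wall from the floor up, its −x edge 2855 mm from the wall's −x end.


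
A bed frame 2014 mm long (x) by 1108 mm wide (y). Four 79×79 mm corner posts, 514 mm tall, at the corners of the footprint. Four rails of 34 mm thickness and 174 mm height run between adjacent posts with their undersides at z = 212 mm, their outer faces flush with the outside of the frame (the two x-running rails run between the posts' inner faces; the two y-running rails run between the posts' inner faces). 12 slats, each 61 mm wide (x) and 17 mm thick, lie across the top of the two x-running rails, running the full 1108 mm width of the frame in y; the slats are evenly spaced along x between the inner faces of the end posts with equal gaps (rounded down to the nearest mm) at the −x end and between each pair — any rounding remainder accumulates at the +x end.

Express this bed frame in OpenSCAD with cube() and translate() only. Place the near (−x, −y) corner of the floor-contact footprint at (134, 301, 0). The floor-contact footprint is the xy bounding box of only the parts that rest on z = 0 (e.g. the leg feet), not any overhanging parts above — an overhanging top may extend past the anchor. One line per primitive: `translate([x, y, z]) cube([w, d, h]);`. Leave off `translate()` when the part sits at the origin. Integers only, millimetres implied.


translate([134, 301, 0]) cube([79, 79, 514]);
translate([134, 1330, 0]) cube([79, 79, 514]);
translate([2069, 301, 0]) cube([79, 79, 514]);
translate([2069, 1330, 0]) cube([79, 79, 514]);
translate([213, 301, 212]) cube([1856, 34, 174]);
translate([213, 1375, 212]) cube([1856, 34, 174]);
translate([134, 380, 212]) cube([34, 950, 174]);
translate([2114, 380, 212]) cube([34, 950, 174]);
translate([299, 301, 386]) cube([61, 1108, 17]);
translate([446, 301, 386]) cube([61, 1108, 17]);
translate([593, 301, 386]) cube([61, 1108, 17]);
translate([740, 301, 386]) cube([61, 1108, 17]);
translate([887, 301, 386]) cube([61, 1108, 17]);
translate([1034, 301, 386]) cube([61, 1108, 17]);
translate([1181, 301, 386]) cube([61, 1108, 17]);
translate([1328, 301, 386]) cube([61, 1108, 17]);
translate([1475, 301, 386]) cube([61, 1108, 17]);
translate([1622, 301, 386]) cube([61, 1108, 17]);
translate([1769, 301, 386]) cube([61, 1108, 17]);
translate([1916, 301, 386]) cube([61, 1108, 17]);


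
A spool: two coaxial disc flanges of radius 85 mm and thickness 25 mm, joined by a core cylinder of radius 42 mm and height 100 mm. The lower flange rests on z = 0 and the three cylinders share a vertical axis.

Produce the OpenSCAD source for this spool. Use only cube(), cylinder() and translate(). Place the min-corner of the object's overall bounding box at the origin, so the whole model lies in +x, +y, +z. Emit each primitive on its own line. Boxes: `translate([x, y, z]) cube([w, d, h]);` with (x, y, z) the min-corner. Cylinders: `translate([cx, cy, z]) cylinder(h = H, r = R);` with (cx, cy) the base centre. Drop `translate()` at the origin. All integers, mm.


translate([85, 85, 0]) cylinder(h = 25, r = 85);
translate([85, 85, 25]) cylinder(h = 100, r = 42);
translate([85, 85, 125]) cylinder(h = 25, r = 85);


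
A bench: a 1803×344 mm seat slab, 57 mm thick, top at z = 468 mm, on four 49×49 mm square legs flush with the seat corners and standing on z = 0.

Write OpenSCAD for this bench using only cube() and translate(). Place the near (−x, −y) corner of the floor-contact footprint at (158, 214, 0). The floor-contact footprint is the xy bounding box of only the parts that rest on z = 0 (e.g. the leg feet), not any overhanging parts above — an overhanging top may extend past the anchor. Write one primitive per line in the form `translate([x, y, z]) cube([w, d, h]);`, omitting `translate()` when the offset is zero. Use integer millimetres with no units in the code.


translate([158, 214, 411]) cube([1803, 344, 57]);
translate([158, 214, 0]) cube([49, 49, 411]);
translate([158, 509, 0]) cube([49, 49, 411]);
translate([1912, 214, 0]) cube([49, 49, 411]);
translate([1912, 509, 0]) cube([49, 49, 411]);


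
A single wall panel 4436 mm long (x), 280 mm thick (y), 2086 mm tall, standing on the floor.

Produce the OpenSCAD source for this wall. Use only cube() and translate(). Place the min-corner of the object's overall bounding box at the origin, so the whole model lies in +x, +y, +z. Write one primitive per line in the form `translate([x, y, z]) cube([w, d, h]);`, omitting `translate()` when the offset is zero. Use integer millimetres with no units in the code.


cube([4436, 280, 2086]);


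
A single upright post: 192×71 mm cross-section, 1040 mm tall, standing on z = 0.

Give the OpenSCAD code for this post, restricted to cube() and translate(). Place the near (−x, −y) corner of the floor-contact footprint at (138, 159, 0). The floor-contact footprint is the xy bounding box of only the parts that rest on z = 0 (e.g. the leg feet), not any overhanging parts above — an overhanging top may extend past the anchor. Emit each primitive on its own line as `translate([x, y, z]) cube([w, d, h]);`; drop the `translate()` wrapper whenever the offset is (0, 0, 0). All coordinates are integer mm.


translate([138, 159, 0]) cube([192, 71, 1040]);


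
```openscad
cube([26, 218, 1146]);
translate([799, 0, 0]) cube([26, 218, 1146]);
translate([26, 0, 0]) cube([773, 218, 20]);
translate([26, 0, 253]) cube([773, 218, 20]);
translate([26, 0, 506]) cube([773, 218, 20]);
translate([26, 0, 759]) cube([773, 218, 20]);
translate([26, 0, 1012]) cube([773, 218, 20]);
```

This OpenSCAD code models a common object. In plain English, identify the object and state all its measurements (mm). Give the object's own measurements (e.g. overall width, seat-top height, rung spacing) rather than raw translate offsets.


An open bookshelf. Two side panels, each 26 mm thick, 218 mm deep and 1146 mm tall, stand 825 mm apart (outside-to-outside). Between them sit 5 shelves, each 20 mm thick and 218 mm deep, spanning the full gap between the sides. The bottom shelf rests on the floor (its underside at z = 0) and the clear gap between one shelf's top and the next shelf's underside is 233 mm.


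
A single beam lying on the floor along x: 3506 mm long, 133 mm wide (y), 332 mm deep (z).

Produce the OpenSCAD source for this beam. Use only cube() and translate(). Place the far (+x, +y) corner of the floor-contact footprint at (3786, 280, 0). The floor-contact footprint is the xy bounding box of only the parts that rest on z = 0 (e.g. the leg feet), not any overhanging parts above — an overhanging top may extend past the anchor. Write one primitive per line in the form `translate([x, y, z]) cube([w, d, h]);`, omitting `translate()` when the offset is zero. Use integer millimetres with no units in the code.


translate([280, 147, 0]) cube([3506, 133, 332]);


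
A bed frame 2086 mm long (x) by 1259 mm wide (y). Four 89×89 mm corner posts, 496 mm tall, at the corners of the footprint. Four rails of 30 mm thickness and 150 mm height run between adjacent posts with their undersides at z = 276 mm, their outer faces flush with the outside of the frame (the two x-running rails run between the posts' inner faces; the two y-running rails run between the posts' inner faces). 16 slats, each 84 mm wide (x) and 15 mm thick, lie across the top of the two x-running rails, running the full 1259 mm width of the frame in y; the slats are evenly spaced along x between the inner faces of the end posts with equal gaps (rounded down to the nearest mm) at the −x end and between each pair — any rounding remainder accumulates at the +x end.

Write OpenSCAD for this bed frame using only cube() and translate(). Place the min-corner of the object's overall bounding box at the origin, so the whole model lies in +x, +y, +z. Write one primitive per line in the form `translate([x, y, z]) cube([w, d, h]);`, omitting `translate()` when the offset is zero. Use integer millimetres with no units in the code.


cube([89, 89, 496]);
translate([0, 1170, 0]) cube([89, 89, 496]);
translate([1997, 0, 0]) cube([89, 89, 496]);
translate([1997, 1170, 0]) cube([89, 89, 496]);
translate([89, 0, 276]) cube([1908, 30, 150]);
translate([89, 1229, 276]) cube([1908, 30, 150]);
translate([0, 89, 276]) cube([30, 1081, 150]);
translate([2056, 89, 276]) cube([30, 1081, 150]);
translate([122, 0, 426]) cube([84, 1259, 15]);
translate([239, 0, 426]) cube([84, 1259, 15]);
translate([356, 0, 426]) cube([84, 1259, 15]);
translate([473, 0, 426]) cube([84, 1259, 15]);
translate([590, 0, 426]) cube([84, 1259, 15]);
translate([707, 0, 426]) cube([84, 1259, 15]);
translate([824, 0, 426]) cube([84, 1259, 15]);
translate([941, 0, 426]) cube([84, 1259, 15]);
translate([1058, 0, 426]) cube([84, 1259, 15]);
translate([1175, 0, 426]) cube([84, 1259, 15]);
translate([1292, 0, 426]) cube([84, 1259, 15]);
translate([1409, 0, 426]) cube([84, 1259, 15]);
translate([1526, 0, 426]) cube([84, 1259, 15]);
translate([1643, 0, 426]) cube([84, 1259, 15]);
translate([1760, 0, 426]) cube([84, 1259, 15]);
translate([1877, 0, 426]) cube([84, 1259, 15]);


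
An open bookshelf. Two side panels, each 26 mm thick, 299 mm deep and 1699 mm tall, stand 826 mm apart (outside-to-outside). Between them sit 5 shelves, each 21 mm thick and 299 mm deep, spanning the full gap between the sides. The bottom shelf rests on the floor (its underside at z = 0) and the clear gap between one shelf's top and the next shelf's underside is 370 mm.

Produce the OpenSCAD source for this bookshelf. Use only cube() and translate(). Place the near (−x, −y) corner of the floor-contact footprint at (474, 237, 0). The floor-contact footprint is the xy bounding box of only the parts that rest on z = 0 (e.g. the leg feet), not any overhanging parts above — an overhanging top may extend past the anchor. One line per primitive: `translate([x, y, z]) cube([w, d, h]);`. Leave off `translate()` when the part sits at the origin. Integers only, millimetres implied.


translate([474, 237, 0]) cube([26, 299, 1699]);
translate([1274, 237, 0]) cube([26, 299, 1699]);
translate([500, 237, 0]) cube([774, 299, 21]);
translate([500, 237, 391]) cube([774, 299, 21]);
translate([500, 237, 782]) cube([774, 299, 21]);
translate([500, 237, 1173]) cube([774, 299, 21]);
translate([500, 237, 1564]) cube([774, 299, 21]);


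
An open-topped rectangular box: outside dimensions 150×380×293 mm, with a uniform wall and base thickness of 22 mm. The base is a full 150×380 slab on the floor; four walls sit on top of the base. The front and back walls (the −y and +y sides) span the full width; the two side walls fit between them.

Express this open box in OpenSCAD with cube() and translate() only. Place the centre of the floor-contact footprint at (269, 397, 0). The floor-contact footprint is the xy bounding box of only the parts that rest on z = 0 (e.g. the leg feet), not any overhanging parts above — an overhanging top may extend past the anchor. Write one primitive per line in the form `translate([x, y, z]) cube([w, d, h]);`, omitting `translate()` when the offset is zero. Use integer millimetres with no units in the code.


translate([194, 207, 0]) cube([150, 380, 22]);
translate([194, 207, 22]) cube([150, 22, 271]);
translate([194, 565, 22]) cube([150, 22, 271]);
translate([194, 229, 22]) cube([22, 336, 271]);
translate([322, 229, 22]) cube([22, 336, 271]);


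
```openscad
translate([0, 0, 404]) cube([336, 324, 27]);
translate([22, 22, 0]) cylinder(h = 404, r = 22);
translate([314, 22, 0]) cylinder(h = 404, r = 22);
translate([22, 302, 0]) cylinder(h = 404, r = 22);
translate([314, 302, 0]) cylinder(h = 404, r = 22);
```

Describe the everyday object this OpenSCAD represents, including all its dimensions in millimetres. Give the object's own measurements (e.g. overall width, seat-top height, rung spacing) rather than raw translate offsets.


A four-legged stool. The seat is a 336×324×27 mm slab whose top surface is at z = 431 mm; four round legs, each 44 mm in diameter, run from the floor (z = 0) to the underside of the seat, each leg's axis is inset half a diameter from the nearest pair of seat edges (so the leg's bounding box is flush with the corner).


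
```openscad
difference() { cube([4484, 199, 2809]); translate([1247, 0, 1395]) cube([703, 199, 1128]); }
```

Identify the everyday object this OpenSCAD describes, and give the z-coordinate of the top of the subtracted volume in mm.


A wall with a window opening. The window head height is 2523 mm.

A wall with a rectangular opening subtracted — a window. Sill at z = 1395, opening 1128 mm tall, so the head is at 1395 + 1128 = 2523 mm.


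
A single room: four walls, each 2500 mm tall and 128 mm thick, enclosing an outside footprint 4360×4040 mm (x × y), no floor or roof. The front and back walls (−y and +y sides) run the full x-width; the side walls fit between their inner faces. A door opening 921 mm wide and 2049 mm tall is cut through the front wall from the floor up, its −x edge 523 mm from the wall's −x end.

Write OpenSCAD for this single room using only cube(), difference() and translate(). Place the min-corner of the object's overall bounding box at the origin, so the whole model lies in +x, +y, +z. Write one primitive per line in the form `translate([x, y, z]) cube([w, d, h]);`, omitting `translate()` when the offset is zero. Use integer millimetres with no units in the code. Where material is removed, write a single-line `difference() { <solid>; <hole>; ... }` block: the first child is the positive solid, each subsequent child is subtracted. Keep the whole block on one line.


difference() { cube([4360, 128, 2500]); translate([523, 0, 0]) cube([921, 128, 2049]); }
translate([0, 3912, 0]) cube([4360, 128, 2500]);
translate([0, 128, 0]) cube([128, 3784, 2500]);
translate([4232, 128, 0]) cube([128, 3784, 2500]);


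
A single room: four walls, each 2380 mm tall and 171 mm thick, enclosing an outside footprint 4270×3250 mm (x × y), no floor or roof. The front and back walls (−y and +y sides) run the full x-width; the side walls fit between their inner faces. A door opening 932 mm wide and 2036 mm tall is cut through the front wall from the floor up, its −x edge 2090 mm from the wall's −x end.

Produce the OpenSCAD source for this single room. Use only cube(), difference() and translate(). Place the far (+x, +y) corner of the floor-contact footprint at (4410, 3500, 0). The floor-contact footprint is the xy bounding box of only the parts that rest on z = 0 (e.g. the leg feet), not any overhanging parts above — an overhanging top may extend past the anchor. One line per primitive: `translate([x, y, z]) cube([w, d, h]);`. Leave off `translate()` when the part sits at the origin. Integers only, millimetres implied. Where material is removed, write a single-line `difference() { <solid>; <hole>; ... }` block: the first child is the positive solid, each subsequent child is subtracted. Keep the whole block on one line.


difference() { translate([140, 250, 0]) cube([4270, 171, 2380]); translate([2230, 250, 0]) cube([932, 171, 2036]); }
translate([140, 3329, 0]) cube([4270, 171, 2380]);
translate([140, 421, 0]) cube([171, 2908, 2380]);
translate([4239, 421, 0]) cube([171, 2908, 2380]);


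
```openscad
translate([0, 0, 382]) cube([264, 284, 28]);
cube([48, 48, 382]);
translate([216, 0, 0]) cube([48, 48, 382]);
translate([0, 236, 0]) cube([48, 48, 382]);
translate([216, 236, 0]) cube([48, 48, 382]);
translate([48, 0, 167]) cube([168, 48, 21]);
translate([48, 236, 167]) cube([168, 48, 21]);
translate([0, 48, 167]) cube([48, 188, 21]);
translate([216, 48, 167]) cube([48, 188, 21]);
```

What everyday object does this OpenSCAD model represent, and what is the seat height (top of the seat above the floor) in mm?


A stool. The seat height is 410 mm.

A 264×284×28 slab at z = 382 on four corner posts — a stool. The seat top is 382 + 28 = 410 mm.


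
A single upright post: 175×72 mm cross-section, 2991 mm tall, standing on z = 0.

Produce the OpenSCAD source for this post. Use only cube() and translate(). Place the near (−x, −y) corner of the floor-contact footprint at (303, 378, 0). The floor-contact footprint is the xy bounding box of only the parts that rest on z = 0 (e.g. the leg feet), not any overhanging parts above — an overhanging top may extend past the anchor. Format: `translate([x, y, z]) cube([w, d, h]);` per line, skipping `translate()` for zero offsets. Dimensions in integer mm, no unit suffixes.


translate([303, 378, 0]) cube([175, 72, 2991]);


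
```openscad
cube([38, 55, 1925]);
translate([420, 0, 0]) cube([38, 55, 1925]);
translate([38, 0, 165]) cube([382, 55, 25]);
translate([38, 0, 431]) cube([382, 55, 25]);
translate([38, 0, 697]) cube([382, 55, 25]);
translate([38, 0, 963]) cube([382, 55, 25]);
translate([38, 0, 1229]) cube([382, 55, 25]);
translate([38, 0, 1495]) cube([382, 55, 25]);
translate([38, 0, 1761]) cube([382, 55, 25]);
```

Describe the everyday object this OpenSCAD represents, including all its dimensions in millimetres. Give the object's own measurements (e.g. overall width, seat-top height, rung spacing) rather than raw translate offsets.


A straight ladder. Two 38×55 mm vertical rails, 1925 mm tall, stand 458 mm apart (outside-to-outside) with their front faces coplanar on the −y side. 7 rungs, each 55 mm deep and 25 mm tall, span between the inner faces of the rails, front faces flush with the rails. The lowest rung's underside is at z = 165 mm and rungs are spaced 266 mm apart (underside to underside).


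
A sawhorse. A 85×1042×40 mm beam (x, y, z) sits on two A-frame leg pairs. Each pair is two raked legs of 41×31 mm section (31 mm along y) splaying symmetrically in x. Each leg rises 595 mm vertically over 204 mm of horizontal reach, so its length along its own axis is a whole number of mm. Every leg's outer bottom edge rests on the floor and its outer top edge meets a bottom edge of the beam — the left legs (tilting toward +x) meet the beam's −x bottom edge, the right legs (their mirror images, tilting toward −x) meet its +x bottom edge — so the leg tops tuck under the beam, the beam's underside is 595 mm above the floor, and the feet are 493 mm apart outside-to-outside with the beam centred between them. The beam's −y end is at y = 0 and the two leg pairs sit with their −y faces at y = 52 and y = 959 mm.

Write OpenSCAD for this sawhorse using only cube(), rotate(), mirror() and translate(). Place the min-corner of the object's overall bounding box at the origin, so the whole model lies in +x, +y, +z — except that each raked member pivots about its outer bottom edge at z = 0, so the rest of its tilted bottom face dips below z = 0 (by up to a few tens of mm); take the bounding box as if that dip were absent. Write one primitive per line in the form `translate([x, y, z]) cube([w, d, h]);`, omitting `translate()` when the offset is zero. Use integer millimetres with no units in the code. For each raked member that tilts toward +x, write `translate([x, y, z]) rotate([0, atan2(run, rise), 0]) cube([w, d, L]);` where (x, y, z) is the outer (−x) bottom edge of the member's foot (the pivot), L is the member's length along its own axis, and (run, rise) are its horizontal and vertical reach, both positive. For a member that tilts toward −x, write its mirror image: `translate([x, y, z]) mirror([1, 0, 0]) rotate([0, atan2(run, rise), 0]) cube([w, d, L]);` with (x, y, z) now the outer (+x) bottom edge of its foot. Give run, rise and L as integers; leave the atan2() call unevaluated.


translate([204, 0, 595]) cube([85, 1042, 40]);
translate([0, 52, 0]) rotate([0, atan2(204, 595), 0]) cube([41, 31, 629]);
translate([493, 52, 0]) mirror([1, 0, 0]) rotate([0, atan2(204, 595), 0]) cube([41, 31, 629]);
translate([0, 959, 0]) rotate([0, atan2(204, 595), 0]) cube([41, 31, 629]);
translate([493, 959, 0]) mirror([1, 0, 0]) rotate([0, atan2(204, 595), 0]) cube([41, 31, 629]);


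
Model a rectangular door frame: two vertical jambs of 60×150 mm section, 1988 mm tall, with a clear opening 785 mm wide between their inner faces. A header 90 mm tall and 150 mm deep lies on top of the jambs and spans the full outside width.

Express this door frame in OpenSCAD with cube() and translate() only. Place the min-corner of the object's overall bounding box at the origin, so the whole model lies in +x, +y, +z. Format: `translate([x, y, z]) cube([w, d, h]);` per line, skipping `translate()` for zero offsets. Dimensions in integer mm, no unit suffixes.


cube([60, 150, 1988]);
translate([845, 0, 0]) cube([60, 150, 1988]);
translate([0, 0, 1988]) cube([905, 150, 90]);


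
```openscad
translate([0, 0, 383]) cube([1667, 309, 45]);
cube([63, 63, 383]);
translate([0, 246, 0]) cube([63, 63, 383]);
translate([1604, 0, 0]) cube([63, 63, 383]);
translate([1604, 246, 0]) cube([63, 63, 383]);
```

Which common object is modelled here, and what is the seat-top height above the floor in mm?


A bench. The seat-top height is 428 mm.

A long slab on four corner posts — a bench. The slab sits at z = 383 with thickness 45, so the top is 383 + 45 = 428 mm.


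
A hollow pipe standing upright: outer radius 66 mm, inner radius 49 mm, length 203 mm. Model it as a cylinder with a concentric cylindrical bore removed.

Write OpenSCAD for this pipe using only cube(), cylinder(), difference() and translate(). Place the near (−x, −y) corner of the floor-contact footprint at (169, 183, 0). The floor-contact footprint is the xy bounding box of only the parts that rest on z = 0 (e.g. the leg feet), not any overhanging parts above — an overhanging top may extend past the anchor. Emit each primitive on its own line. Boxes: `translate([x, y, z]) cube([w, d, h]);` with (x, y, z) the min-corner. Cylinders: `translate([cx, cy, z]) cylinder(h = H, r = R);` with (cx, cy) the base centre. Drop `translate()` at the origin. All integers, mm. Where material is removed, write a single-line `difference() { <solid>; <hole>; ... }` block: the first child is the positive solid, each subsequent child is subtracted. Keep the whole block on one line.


difference() { translate([235, 249, 0]) cylinder(h = 203, r = 66); translate([235, 249, 0]) cylinder(h = 203, r = 49); }


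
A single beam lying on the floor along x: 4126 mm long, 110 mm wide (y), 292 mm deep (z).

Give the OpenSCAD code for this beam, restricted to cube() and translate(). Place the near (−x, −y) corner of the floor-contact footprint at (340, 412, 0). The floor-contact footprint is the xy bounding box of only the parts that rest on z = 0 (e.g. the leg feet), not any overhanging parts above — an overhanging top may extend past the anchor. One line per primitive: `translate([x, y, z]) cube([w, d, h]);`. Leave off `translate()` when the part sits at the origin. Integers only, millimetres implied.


translate([340, 412, 0]) cube([4126, 110, 292]);


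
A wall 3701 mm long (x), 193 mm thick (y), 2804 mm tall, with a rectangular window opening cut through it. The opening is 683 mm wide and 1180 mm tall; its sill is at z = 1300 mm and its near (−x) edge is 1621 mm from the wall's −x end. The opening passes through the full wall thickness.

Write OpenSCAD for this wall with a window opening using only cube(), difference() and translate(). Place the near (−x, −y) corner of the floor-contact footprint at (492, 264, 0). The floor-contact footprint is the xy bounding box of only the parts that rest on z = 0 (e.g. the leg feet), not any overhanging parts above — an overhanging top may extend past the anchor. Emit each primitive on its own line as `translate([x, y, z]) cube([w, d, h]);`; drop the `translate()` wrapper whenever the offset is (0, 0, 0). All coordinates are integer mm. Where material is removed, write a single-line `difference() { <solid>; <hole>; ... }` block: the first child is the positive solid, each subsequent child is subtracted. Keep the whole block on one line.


difference() { translate([492, 264, 0]) cube([3701, 193, 2804]); translate([2113, 264, 1300]) cube([683, 193, 1180]); }


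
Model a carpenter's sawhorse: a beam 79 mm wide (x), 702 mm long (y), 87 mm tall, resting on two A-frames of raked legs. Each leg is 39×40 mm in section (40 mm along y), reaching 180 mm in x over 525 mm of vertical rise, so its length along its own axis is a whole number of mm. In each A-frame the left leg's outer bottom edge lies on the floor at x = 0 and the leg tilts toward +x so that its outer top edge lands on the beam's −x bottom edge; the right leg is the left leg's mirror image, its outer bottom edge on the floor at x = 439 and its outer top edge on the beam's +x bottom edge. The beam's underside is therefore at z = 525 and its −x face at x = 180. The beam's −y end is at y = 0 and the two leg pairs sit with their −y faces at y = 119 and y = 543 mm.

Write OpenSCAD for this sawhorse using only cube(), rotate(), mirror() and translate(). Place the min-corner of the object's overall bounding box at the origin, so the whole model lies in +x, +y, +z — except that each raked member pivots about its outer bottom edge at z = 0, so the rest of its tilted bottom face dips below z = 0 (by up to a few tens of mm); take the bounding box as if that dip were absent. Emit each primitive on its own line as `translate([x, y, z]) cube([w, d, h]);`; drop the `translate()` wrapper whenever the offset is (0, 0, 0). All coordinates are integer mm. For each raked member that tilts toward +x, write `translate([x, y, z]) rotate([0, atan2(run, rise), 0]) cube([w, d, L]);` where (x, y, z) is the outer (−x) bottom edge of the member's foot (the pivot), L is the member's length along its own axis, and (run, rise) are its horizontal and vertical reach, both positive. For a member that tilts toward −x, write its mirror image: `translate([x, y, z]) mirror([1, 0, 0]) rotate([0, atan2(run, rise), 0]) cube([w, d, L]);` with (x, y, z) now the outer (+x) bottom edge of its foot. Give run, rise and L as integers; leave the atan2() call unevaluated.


translate([180, 0, 525]) cube([79, 702, 87]);
translate([0, 119, 0]) rotate([0, atan2(180, 525), 0]) cube([39, 40, 555]);
translate([439, 119, 0]) mirror([1, 0, 0]) rotate([0, atan2(180, 525), 0]) cube([39, 40, 555]);
translate([0, 543, 0]) rotate([0, atan2(180, 525), 0]) cube([39, 40, 555]);
translate([439, 543, 0]) mirror([1, 0, 0]) rotate([0, atan2(180, 525), 0]) cube([39, 40, 555]);


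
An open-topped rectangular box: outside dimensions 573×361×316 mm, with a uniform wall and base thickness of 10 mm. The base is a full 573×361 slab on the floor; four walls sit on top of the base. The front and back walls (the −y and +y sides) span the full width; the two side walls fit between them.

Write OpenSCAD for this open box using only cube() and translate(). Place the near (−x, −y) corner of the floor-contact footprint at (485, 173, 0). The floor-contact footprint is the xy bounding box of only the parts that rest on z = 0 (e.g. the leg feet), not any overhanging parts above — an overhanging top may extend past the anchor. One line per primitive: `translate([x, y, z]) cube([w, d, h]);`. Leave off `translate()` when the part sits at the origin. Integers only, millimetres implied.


translate([485, 173, 0]) cube([573, 361, 10]);
translate([485, 173, 10]) cube([573, 10, 306]);
translate([485, 524, 10]) cube([573, 10, 306]);
translate([485, 183, 10]) cube([10, 341, 306]);
translate([1048, 183, 10]) cube([10, 341, 306]);


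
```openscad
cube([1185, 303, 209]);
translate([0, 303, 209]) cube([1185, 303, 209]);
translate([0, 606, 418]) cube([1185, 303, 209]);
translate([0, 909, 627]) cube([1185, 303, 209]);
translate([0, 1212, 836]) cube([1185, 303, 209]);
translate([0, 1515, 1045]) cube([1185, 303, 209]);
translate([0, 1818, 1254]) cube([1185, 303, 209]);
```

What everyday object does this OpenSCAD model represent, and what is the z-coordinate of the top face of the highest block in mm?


A staircase. The total rise is 1463 mm.

7 identical blocks, each offset up and back from the previous — a staircase. Each step is 209 mm tall and there are 7 of them, so the total rise is 7 × 209 = 1463 mm.


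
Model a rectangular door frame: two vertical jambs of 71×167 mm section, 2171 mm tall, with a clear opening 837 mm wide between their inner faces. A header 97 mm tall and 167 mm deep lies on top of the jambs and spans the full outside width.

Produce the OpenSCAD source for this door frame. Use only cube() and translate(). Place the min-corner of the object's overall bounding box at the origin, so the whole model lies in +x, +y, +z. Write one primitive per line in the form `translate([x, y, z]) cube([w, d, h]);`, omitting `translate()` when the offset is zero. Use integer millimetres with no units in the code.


cube([71, 167, 2171]);
translate([908, 0, 0]) cube([71, 167, 2171]);
translate([0, 0, 2171]) cube([979, 167, 97]);


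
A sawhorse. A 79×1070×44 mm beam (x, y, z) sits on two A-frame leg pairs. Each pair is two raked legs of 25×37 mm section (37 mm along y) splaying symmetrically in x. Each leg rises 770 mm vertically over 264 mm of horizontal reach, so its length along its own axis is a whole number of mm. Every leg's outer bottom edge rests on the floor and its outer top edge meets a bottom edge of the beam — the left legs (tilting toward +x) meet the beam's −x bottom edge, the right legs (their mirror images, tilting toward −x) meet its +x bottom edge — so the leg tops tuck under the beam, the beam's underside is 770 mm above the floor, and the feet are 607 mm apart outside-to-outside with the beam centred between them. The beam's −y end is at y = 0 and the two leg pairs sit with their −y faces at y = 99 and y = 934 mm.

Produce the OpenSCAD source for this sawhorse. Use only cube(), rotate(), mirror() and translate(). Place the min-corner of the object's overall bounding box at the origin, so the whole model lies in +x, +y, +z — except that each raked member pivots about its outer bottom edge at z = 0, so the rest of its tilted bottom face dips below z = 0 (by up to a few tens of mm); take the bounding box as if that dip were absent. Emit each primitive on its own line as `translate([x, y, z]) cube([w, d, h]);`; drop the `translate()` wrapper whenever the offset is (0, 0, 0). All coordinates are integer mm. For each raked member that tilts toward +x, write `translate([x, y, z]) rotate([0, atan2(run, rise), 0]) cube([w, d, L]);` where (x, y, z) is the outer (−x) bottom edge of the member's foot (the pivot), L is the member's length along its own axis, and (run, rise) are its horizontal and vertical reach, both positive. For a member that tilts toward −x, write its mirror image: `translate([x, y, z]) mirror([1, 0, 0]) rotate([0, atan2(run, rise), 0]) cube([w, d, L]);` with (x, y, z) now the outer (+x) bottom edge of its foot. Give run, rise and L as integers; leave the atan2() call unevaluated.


translate([264, 0, 770]) cube([79, 1070, 44]);
translate([0, 99, 0]) rotate([0, atan2(264, 770), 0]) cube([25, 37, 814]);
translate([607, 99, 0]) mirror([1, 0, 0]) rotate([0, atan2(264, 770), 0]) cube([25, 37, 814]);
translate([0, 934, 0]) rotate([0, atan2(264, 770), 0]) cube([25, 37, 814]);
translate([607, 934, 0]) mirror([1, 0, 0]) rotate([0, atan2(264, 770), 0]) cube([25, 37, 814]);
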